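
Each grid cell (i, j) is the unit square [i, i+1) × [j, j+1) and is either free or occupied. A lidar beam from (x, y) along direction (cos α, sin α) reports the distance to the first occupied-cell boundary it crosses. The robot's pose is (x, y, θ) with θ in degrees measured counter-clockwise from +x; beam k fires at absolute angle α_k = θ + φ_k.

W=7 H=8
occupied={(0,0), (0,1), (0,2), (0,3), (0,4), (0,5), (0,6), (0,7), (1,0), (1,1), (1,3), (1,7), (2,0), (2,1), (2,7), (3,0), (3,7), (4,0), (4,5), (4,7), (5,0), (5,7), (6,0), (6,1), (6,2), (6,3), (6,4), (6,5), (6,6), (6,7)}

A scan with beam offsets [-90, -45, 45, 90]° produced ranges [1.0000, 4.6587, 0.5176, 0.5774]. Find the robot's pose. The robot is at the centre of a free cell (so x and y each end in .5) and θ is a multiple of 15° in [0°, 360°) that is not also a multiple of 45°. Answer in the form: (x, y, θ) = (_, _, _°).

Candidates: 26 free-cell centres × 16 headings = 416 poses. Raycast each; keep the one whose scan matches to 4 dp.
  (5.5, 1.5, 330°): beam 1 = 0.5774 ≠ 1.0000 ✗
  (2.5, 2.5, 210°): beam 2 = 1.5529 ≠ 4.6587 ✗
  (3.5, 6.5, 210°): beam 1 = 0.5774 ≠ 1.0000 ✗
  (4.5, 4.5, 195°): beam 1 = 0.5176 ≠ 1.0000 ✗
  (3.5, 6.5, 285°): beam 1 = 2.5882 ≠ 1.0000 ✗
  …
  (1.5, 2.5, 60°): r_1=1.0000, r_2=4.6587, r_3=0.5176, r_4=0.5774 — all match ✓
Unique over the lattice → pose = (1.5, 2.5, 60°).

(x, y, θ) = (1.5, 2.5, 60°)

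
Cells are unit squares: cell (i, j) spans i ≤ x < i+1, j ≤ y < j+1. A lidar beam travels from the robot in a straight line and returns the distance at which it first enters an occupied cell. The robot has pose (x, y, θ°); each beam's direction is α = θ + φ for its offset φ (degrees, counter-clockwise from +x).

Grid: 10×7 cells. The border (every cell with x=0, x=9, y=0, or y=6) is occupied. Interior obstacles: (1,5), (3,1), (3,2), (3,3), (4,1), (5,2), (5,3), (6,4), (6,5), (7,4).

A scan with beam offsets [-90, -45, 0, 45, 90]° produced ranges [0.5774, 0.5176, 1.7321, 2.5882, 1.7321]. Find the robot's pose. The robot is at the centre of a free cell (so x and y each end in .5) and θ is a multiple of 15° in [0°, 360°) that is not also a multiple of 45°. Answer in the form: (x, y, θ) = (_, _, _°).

Enumerate (i+0.5, j+0.5, θ) over the 30 free cells and 16 admissible headings. For each, cast all 5 beams and compare to the given ranges.
  (8.5, 2.5, 345°): beam 1 = 1.5529 ≠ 0.5774 ✗
  (3.5, 5.5, 150°): beam 3 = 1.0000 ≠ 1.7321 ✗
  (3.5, 4.5, 195°): beam 1 = 1.5529 ≠ 0.5774 ✗
  (7.5, 5.5, 30°): beam 2 = 1.5529 ≠ 0.5176 ✗
  …
  (3.5, 4.5, 330°): r_1=0.5774, r_2=0.5176, r_3=1.7321, r_4=2.5882, r_5=1.7321 — all match ✓
No second candidate reproduces the full scan.

(x, y, θ) = (3.5, 4.5, 330°)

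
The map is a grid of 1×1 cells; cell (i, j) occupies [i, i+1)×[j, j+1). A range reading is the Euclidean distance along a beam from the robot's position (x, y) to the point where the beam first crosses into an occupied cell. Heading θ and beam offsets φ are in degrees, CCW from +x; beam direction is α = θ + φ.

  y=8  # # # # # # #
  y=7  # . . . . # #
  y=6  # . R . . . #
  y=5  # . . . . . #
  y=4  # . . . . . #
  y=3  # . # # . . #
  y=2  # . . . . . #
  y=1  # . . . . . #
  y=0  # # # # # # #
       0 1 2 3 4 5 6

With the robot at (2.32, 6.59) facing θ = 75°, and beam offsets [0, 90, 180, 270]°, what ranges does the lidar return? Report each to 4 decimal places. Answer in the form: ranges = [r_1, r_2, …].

beam 1: φ=0°, α=75°
  direction (0.2588, 0.9659); cell (2,6); t to first gridline: x 2.6273, y 0.4245 (then +3.8637 / +1.0353)
    (2,7) via y @ 0.4245
    (2,8) via y @ 1.4597  # hit
  → r_1 = 1.4597
beam 2: φ=90°, α=165°
  direction (-0.9659, 0.2588); cell (2,6); t to first gridline: x 0.3313, y 1.5841 (then +1.0353 / +3.8637)
    (1,6) via x @ 0.3313
    (0,6) via x @ 1.3666  # hit
  → r_2 = 1.3666
beam 3: φ=180°, α=255°
  direction (-0.2588, -0.9659); cell (2,6); t to first gridline: x 1.2364, y 0.6108 (then +3.8637 / +1.0353)
    (2,5) via y @ 0.6108
    (1,5) via x @ 1.2364
    (1,4) via y @ 1.6461
    (1,3) via y @ 2.6814
    (1,2) via y @ 3.7166
    (1,1) via y @ 4.7519
    (0,1) via x @ 5.1001  # hit
  → r_3 = 5.1001
beam 4: φ=270°, α=345°
  direction (0.9659, -0.2588); cell (2,6); t to first gridline: x 0.7040, y 2.2796 (then +1.0353 / +3.8637)
    (3,6) via x @ 0.7040
    (4,6) via x @ 1.7393
    (4,5) via y @ 2.2796
    (5,5) via x @ 2.7745
    (6,5) via x @ 3.8098  # hit
  → r_4 = 3.8098

ranges = [1.4597, 1.3666, 5.1001, 3.8098]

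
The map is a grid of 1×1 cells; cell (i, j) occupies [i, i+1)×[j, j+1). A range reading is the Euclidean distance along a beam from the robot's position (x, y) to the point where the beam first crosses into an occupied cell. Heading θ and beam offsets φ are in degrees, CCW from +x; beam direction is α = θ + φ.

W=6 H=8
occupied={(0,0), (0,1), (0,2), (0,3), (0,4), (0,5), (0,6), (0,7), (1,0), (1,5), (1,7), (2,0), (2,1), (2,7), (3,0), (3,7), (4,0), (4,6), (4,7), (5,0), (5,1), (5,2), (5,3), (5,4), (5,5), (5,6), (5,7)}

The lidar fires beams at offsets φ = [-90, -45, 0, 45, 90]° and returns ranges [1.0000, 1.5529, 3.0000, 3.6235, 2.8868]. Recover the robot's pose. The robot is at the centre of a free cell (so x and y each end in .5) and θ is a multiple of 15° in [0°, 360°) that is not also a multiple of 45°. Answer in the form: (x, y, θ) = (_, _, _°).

Candidates: 21 free-cell centres × 16 headings = 336 poses. Raycast each; keep the one whose scan matches to 4 dp.
  (3.5, 5.5, 255°): beam 1 = 1.5529 ≠ 1.0000 ✗
  (3.5, 4.5, 120°): beam 1 = 1.7321 ≠ 1.0000 ✗
  (3.5, 3.5, 255°): beam 1 = 2.5882 ≠ 1.0000 ✗
  (3.5, 6.5, 120°): beam 1 = 0.5774 ≠ 1.0000 ✗
  (3.5, 5.5, 150°): beam 3 = 2.8868 ≠ 3.0000 ✗
  …
  (2.5, 4.5, 240°): r_1=1.0000, r_2=1.5529, r_3=3.0000, r_4=3.6235, r_5=2.8868 — all match ✓
Unique over the lattice → pose = (2.5, 4.5, 240°).

(x, y, θ) = (2.5, 4.5, 240°)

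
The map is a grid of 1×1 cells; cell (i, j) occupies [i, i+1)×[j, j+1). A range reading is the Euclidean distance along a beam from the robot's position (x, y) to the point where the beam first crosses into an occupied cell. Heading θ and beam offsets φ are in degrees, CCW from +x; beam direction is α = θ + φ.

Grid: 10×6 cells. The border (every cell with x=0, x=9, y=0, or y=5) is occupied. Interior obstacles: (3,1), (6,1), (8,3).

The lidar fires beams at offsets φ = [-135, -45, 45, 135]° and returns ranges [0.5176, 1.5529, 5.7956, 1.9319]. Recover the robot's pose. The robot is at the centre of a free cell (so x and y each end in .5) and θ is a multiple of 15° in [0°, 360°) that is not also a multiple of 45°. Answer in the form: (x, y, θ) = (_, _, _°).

(x, y, θ) = (7.5, 3.5, 120°)

Candidates: 29 free-cell centres × 16 headings = 464 poses. Raycast each; keep the one whose scan matches to 4 dp.
  (8.5, 1.5, 240°): beam 1 = 1.5529 ≠ 0.5176 ✗
  (2.5, 4.5, 240°): beam 3 = 2.5882 ≠ 5.7956 ✗
  (4.5, 3.5, 60°): beam 1 = 2.5882 ≠ 0.5176 ✗
  (3.5, 3.5, 30°): beam 1 = 1.5529 ≠ 0.5176 ✗
  (5.5, 3.5, 75°): beam 1 = 1.7321 ≠ 0.5176 ✗
  …
  (7.5, 3.5, 120°): r_1=0.5176, r_2=1.5529, r_3=5.7956, r_4=1.9319 — all match ✓
Unique over the lattice → pose = (7.5, 3.5, 120°).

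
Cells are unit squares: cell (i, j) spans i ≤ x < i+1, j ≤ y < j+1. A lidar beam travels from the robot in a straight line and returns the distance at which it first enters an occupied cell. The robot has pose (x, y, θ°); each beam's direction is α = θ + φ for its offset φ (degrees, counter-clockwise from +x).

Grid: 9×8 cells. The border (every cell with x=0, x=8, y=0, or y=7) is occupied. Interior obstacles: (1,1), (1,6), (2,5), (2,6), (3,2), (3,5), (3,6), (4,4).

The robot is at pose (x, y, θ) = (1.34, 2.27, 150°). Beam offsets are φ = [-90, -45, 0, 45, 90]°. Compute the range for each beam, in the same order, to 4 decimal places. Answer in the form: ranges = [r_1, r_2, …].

ranges = [3.1523, 1.3137, 0.3926, 0.3520, 0.3118]

beam 1: φ=-90°, α=60°
  d=(0.5000,0.8660)  start (1,2)  tX=1.3200 tY=0.8429  stride 1/|dx|=2.0000 1/|dy|=1.1547
    cross y-line → (1,3), t=0.8429
    cross x-line → (2,3), t=1.3200
    cross y-line → (2,4), t=1.9976
    cross y-line → (2,5), t=3.1523 (wall)
  → r_1 = 3.1523
beam 2: φ=-45°, α=105°
  d=(-0.2588,0.9659)  start (1,2)  tX=1.3137 tY=0.7558  stride 1/|dx|=3.8637 1/|dy|=1.0353
    cross y-line → (1,3), t=0.7558
    cross x-line → (0,3), t=1.3137 (wall)
  → r_2 = 1.3137
beam 3: φ=0°, α=150°
  d=(-0.8660,0.5000)  start (1,2)  tX=0.3926 tY=1.4600  stride 1/|dx|=1.1547 1/|dy|=2.0000
    cross x-line → (0,2), t=0.3926 (wall)
  → r_3 = 0.3926
beam 4: φ=45°, α=195°
  d=(-0.9659,-0.2588)  start (1,2)  tX=0.3520 tY=1.0432  stride 1/|dx|=1.0353 1/|dy|=3.8637
    cross x-line → (0,2), t=0.3520 (wall)
  → r_4 = 0.3520
beam 5: φ=90°, α=240°
  d=(-0.5000,-0.8660)  start (1,2)  tX=0.6800 tY=0.3118  stride 1/|dx|=2.0000 1/|dy|=1.1547
    cross y-line → (1,1), t=0.3118 (wall)
  → r_5 = 0.3118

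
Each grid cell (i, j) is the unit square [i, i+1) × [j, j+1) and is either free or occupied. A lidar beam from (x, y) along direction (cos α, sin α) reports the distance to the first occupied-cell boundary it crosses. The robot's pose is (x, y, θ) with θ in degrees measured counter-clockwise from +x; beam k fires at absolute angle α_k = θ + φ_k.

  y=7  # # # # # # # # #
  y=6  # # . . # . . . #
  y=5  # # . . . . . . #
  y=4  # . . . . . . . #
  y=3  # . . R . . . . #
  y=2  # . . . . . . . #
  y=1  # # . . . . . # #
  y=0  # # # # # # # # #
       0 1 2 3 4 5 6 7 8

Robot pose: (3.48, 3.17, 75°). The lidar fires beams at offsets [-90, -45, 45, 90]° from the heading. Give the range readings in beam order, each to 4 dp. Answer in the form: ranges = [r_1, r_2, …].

beam 1: φ=-90°, α=345°
  direction (0.9659, -0.2588); cell (3,3); t to first gridline: x 0.5383, y 0.6568 (then +1.0353 / +3.8637)
    (4,3) via x @ 0.5383
    (4,2) via y @ 0.6568
    (5,2) via x @ 1.5736
    (6,2) via x @ 2.6089
    (7,2) via x @ 3.6442
    (7,1) via y @ 4.5205  # hit
  → r_1 = 4.5205
beam 2: φ=-45°, α=30°
  direction (0.8660, 0.5000); cell (3,3); t to first gridline: x 0.6004, y 1.6600 (then +1.1547 / +2.0000)
    (4,3) via x @ 0.6004
    (4,4) via y @ 1.6600
    (5,4) via x @ 1.7551
    (6,4) via x @ 2.9098
    (6,5) via y @ 3.6600
    (7,5) via x @ 4.0645
    (8,5) via x @ 5.2192  # hit
  → r_2 = 5.2192
beam 3: φ=45°, α=120°
  direction (-0.5000, 0.8660); cell (3,3); t to first gridline: x 0.9600, y 0.9584 (then +2.0000 / +1.1547)
    (3,4) via y @ 0.9584
    (2,4) via x @ 0.9600
    (2,5) via y @ 2.1131
    (1,5) via x @ 2.9600  # hit
  → r_3 = 2.9600
beam 4: φ=90°, α=165°
  direction (-0.9659, 0.2588); cell (3,3); t to first gridline: x 0.4969, y 3.2069 (then +1.0353 / +3.8637)
    (2,3) via x @ 0.4969
    (1,3) via x @ 1.5322
    (0,3) via x @ 2.5675  # hit
  → r_4 = 2.5675

ranges = [4.5205, 5.2192, 2.9600, 2.5675]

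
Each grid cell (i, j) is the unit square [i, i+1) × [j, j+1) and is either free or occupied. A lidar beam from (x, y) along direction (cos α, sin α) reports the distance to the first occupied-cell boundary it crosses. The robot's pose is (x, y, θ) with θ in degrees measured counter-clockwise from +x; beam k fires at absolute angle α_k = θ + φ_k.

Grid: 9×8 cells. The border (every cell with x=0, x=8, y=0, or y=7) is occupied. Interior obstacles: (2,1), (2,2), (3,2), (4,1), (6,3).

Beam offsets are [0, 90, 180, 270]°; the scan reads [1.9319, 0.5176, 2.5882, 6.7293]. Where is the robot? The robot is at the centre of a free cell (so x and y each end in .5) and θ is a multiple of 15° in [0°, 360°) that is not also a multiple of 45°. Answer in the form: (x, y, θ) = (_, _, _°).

Candidates: 37 free-cell centres × 16 headings = 592 poses. Raycast each; keep the one whose scan matches to 4 dp.
  (3.5, 5.5, 345°): beam 1 = 4.6587 ≠ 1.9319 ✗
  (5.5, 1.5, 165°): beam 1 = 0.5176 ≠ 1.9319 ✗
  (2.5, 3.5, 150°): beam 1 = 1.7321 ≠ 1.9319 ✗
  (2.5, 6.5, 165°): beam 1 = 1.5529 ≠ 1.9319 ✗
  …
  (7.5, 4.5, 285°): r_1=1.9319, r_2=0.5176, r_3=2.5882, r_4=6.7293 — all match ✓
No second candidate reproduces the full scan.

(x, y, θ) = (7.5, 4.5, 285°)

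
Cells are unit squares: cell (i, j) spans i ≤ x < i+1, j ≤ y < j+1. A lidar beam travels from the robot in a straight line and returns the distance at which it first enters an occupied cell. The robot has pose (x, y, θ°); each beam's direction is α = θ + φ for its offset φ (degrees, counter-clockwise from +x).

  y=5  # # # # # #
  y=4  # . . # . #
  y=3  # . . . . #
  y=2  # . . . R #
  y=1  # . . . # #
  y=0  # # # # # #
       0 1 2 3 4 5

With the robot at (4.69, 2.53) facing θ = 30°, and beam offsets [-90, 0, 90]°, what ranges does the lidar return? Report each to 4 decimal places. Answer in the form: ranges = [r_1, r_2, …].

beam 1: φ=-90°, α=300°
  direction (0.5000, -0.8660); cell (4,2); t to first gridline: x 0.6200, y 0.6120 (then +2.0000 / +1.1547)
    (4,1) via y @ 0.6120  # hit
  → r_1 = 0.6120
beam 2: φ=0°, α=30°
  direction (0.8660, 0.5000); cell (4,2); t to first gridline: x 0.3580, y 0.9400 (then +1.1547 / +2.0000)
    (5,2) via x @ 0.3580  # hit
  → r_2 = 0.3580
beam 3: φ=90°, α=120°
  direction (-0.5000, 0.8660); cell (4,2); t to first gridline: x 1.3800, y 0.5427 (then +2.0000 / +1.1547)
    (4,3) via y @ 0.5427
    (3,3) via x @ 1.3800
    (3,4) via y @ 1.6974  # hit
  → r_3 = 1.6974

ranges = [0.6120, 0.3580, 1.6974]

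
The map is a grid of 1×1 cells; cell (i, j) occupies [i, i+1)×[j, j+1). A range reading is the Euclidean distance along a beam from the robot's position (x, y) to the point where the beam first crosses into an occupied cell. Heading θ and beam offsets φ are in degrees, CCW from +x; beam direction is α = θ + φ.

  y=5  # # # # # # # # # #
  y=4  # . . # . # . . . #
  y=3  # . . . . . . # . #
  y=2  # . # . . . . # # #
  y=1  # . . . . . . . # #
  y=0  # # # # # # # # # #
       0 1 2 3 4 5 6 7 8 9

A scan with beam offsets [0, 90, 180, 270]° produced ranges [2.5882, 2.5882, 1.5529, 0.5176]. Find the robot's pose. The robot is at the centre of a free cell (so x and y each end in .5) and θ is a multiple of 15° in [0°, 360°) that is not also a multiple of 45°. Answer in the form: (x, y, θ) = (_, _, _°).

(x, y, θ) = (5.5, 3.5, 195°)

Candidates: 25 free-cell centres × 16 headings = 400 poses. Raycast each; keep the one whose scan matches to 4 dp.
  (6.5, 4.5, 300°): beam 1 = 1.0000 ≠ 2.5882 ✗
  (3.5, 3.5, 105°): beam 1 = 0.5176 ≠ 2.5882 ✗
  (8.5, 4.5, 150°): beam 1 = 1.0000 ≠ 2.5882 ✗
  (2.5, 4.5, 150°): beam 1 = 1.0000 ≠ 2.5882 ✗
  …
  (5.5, 3.5, 195°): r_1=2.5882, r_2=2.5882, r_3=1.5529, r_4=0.5176 — all match ✓
Unique over the lattice → pose = (5.5, 3.5, 195°).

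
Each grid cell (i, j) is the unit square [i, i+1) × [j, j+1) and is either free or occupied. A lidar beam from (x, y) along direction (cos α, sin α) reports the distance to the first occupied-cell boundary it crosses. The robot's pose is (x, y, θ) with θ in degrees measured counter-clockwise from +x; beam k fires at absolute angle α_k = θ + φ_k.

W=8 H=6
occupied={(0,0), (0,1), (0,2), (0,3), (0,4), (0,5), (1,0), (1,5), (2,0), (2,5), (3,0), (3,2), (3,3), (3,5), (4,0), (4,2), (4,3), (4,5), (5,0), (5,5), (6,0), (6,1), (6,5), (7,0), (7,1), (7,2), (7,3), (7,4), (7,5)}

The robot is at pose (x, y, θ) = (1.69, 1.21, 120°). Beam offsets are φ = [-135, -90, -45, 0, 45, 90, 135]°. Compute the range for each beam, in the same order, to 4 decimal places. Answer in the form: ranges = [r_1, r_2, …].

ranges = [0.8114, 1.5800, 3.9237, 1.3800, 0.7143, 0.4200, 0.2174]

beam 1: φ=-135°, α=345°
  d=(0.9659,-0.2588)  start (1,1)  tX=0.3209 tY=0.8114  stride 1/|dx|=1.0353 1/|dy|=3.8637
    cross x-line → (2,1), t=0.3209
    cross y-line → (2,0), t=0.8114 (wall)
  → r_1 = 0.8114
beam 2: φ=-90°, α=30°
  d=(0.8660,0.5000)  start (1,1)  tX=0.3580 tY=1.5800  stride 1/|dx|=1.1547 1/|dy|=2.0000
    cross x-line → (2,1), t=0.3580
    cross x-line → (3,1), t=1.5127
    cross y-line → (3,2), t=1.5800 (wall)
  → r_2 = 1.5800
beam 3: φ=-45°, α=75°
  d=(0.2588,0.9659)  start (1,1)  tX=1.1977 tY=0.8179  stride 1/|dx|=3.8637 1/|dy|=1.0353
    cross y-line → (1,2), t=0.8179
    cross x-line → (2,2), t=1.1977
    cross y-line → (2,3), t=1.8531
    cross y-line → (2,4), t=2.8884
    cross y-line → (2,5), t=3.9237 (wall)
  → r_3 = 3.9237
beam 4: φ=0°, α=120°
  d=(-0.5000,0.8660)  start (1,1)  tX=1.3800 tY=0.9122  stride 1/|dx|=2.0000 1/|dy|=1.1547
    cross y-line → (1,2), t=0.9122
    cross x-line → (0,2), t=1.3800 (wall)
  → r_4 = 1.3800
beam 5: φ=45°, α=165°
  d=(-0.9659,0.2588)  start (1,1)  tX=0.7143 tY=3.0523  stride 1/|dx|=1.0353 1/|dy|=3.8637
    cross x-line → (0,1), t=0.7143 (wall)
  → r_5 = 0.7143
beam 6: φ=90°, α=210°
  d=(-0.8660,-0.5000)  start (1,1)  tX=0.7967 tY=0.4200  stride 1/|dx|=1.1547 1/|dy|=2.0000
    cross y-line → (1,0), t=0.4200 (wall)
  → r_6 = 0.4200
beam 7: φ=135°, α=255°
  d=(-0.2588,-0.9659)  start (1,1)  tX=2.6660 tY=0.2174  stride 1/|dx|=3.8637 1/|dy|=1.0353
    cross y-line → (1,0), t=0.2174 (wall)
  → r_7 = 0.2174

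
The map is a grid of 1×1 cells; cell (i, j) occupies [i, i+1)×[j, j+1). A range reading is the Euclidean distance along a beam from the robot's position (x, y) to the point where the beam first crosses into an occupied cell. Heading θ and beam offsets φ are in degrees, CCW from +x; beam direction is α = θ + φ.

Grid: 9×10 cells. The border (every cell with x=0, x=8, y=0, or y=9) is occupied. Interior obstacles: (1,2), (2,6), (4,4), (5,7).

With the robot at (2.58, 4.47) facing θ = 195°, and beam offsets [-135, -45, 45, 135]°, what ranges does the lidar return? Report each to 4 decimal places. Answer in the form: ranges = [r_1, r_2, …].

ranges = [5.2308, 1.8244, 1.6974, 6.2585]

beam 1: φ=-135°, α=60°
  dir = (cos 60°, sin 60°) = (0.5000, 0.8660); from cell (2,4)
  next x-line at t=0.8400, next y-line at t=0.6120; Δt_x=2.0000, Δt_y=1.1547
    y: enter (2,5) at t=0.6120
    x: enter (3,5) at t=0.8400
    y: enter (3,6) at t=1.7667
    x: enter (4,6) at t=2.8400
    y: enter (4,7) at t=2.9214
    y: enter (4,8) at t=4.0761
    x: enter (5,8) at t=4.8400
    y: enter (5,9) at t=5.2308 ← occupied
  → r_1 = 5.2308
beam 2: φ=-45°, α=150°
  dir = (cos 150°, sin 150°) = (-0.8660, 0.5000); from cell (2,4)
  next x-line at t=0.6697, next y-line at t=1.0600; Δt_x=1.1547, Δt_y=2.0000
    x: enter (1,4) at t=0.6697
    y: enter (1,5) at t=1.0600
    x: enter (0,5) at t=1.8244 ← occupied
  → r_2 = 1.8244
beam 3: φ=45°, α=240°
  dir = (cos 240°, sin 240°) = (-0.5000, -0.8660); from cell (2,4)
  next x-line at t=1.1600, next y-line at t=0.5427; Δt_x=2.0000, Δt_y=1.1547
    y: enter (2,3) at t=0.5427
    x: enter (1,3) at t=1.1600
    y: enter (1,2) at t=1.6974 ← occupied
  → r_3 = 1.6974
beam 4: φ=135°, α=330°
  dir = (cos 330°, sin 330°) = (0.8660, -0.5000); from cell (2,4)
  next x-line at t=0.4850, next y-line at t=0.9400; Δt_x=1.1547, Δt_y=2.0000
    x: enter (3,4) at t=0.4850
    y: enter (3,3) at t=0.9400
    x: enter (4,3) at t=1.6397
    x: enter (5,3) at t=2.7944
    y: enter (5,2) at t=2.9400
    x: enter (6,2) at t=3.9491
    y: enter (6,1) at t=4.9400
    x: enter (7,1) at t=5.1038
    x: enter (8,1) at t=6.2585 ← occupied
  → r_4 = 6.2585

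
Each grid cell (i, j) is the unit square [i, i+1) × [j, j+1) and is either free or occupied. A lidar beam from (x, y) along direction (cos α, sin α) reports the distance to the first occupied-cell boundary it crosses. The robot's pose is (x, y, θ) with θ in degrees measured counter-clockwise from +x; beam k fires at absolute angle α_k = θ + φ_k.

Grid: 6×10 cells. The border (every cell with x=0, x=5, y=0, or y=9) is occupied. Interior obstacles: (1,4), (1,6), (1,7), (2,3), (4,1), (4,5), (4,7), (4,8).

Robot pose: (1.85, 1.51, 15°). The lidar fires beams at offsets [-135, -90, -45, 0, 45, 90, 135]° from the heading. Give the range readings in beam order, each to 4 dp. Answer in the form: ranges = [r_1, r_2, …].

beam 1: φ=-135°, α=240°
  d=(-0.5000,-0.8660)  start (1,1)  tX=1.7000 tY=0.5889  stride 1/|dx|=2.0000 1/|dy|=1.1547
    cross y-line → (1,0), t=0.5889 (wall)
  → r_1 = 0.5889
beam 2: φ=-90°, α=285°
  d=(0.2588,-0.9659)  start (1,1)  tX=0.5796 tY=0.5280  stride 1/|dx|=3.8637 1/|dy|=1.0353
    cross y-line → (1,0), t=0.5280 (wall)
  → r_2 = 0.5280
beam 3: φ=-45°, α=330°
  d=(0.8660,-0.5000)  start (1,1)  tX=0.1732 tY=1.0200  stride 1/|dx|=1.1547 1/|dy|=2.0000
    cross x-line → (2,1), t=0.1732
    cross y-line → (2,0), t=1.0200 (wall)
  → r_3 = 1.0200
beam 4: φ=0°, α=15°
  d=(0.9659,0.2588)  start (1,1)  tX=0.1553 tY=1.8932  stride 1/|dx|=1.0353 1/|dy|=3.8637
    cross x-line → (2,1), t=0.1553
    cross x-line → (3,1), t=1.1906
    cross y-line → (3,2), t=1.8932
    cross x-line → (4,2), t=2.2258
    cross x-line → (5,2), t=3.2611 (wall)
  → r_4 = 3.2611
beam 5: φ=45°, α=60°
  d=(0.5000,0.8660)  start (1,1)  tX=0.3000 tY=0.5658  stride 1/|dx|=2.0000 1/|dy|=1.1547
    cross x-line → (2,1), t=0.3000
    cross y-line → (2,2), t=0.5658
    cross y-line → (2,3), t=1.7205 (wall)
  → r_5 = 1.7205
beam 6: φ=90°, α=105°
  d=(-0.2588,0.9659)  start (1,1)  tX=3.2841 tY=0.5073  stride 1/|dx|=3.8637 1/|dy|=1.0353
    cross y-line → (1,2), t=0.5073
    cross y-line → (1,3), t=1.5426
    cross y-line → (1,4), t=2.5778 (wall)
  → r_6 = 2.5778
beam 7: φ=135°, α=150°
  d=(-0.8660,0.5000)  start (1,1)  tX=0.9815 tY=0.9800  stride 1/|dx|=1.1547 1/|dy|=2.0000
    cross y-line → (1,2), t=0.9800
    cross x-line → (0,2), t=0.9815 (wall)
  → r_7 = 0.9815

ranges = [0.5889, 0.5280, 1.0200, 3.2611, 1.7205, 2.5778, 0.9815]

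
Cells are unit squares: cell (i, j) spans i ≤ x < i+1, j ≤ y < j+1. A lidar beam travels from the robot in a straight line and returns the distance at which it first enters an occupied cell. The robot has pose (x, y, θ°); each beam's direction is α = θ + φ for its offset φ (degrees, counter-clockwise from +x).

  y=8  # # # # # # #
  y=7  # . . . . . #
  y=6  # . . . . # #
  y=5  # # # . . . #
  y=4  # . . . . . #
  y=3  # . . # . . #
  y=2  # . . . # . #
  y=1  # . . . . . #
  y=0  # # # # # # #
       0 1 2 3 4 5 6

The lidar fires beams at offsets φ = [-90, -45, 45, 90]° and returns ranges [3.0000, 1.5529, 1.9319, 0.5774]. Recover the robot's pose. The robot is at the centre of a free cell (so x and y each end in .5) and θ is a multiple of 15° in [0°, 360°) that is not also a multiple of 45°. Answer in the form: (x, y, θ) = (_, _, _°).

Enumerate (i+0.5, j+0.5, θ) over the 30 free cells and 16 admissible headings. For each, cast all 4 beams and compare to the given ranges.
  (5.5, 4.5, 105°): beam 1 = 0.5176 ≠ 3.0000 ✗
  (3.5, 1.5, 15°): beam 1 = 0.5176 ≠ 3.0000 ✗
  (1.5, 4.5, 240°): beam 1 = 0.5774 ≠ 3.0000 ✗
  (4.5, 7.5, 300°): beam 2 = 3.6235 ≠ 1.5529 ✗
  …
  (5.5, 3.5, 240°): r_1=3.0000, r_2=1.5529, r_3=1.9319, r_4=0.5774 — all match ✓
No second candidate reproduces the full scan.

(x, y, θ) = (5.5, 3.5, 240°)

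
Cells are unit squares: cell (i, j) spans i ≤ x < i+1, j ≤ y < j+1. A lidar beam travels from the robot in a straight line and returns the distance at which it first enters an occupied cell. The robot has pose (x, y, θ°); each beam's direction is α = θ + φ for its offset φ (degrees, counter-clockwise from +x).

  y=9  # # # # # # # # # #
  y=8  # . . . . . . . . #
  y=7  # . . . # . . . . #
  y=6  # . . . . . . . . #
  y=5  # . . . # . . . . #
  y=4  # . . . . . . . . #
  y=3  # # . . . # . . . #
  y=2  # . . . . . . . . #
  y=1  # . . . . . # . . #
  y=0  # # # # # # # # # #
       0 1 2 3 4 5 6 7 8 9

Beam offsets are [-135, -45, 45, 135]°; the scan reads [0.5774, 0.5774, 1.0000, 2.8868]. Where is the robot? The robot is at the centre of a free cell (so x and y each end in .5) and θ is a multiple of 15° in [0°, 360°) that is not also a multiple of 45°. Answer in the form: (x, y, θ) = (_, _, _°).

Enumerate (i+0.5, j+0.5, θ) over the 59 free cells and 16 admissible headings. For each, cast all 4 beams and compare to the given ranges.
  (7.5, 2.5, 240°): beam 1 = 6.7293 ≠ 0.5774 ✗
  (2.5, 4.5, 150°): beam 1 = 1.9319 ≠ 0.5774 ✗
  (1.5, 8.5, 240°): beam 1 = 0.5176 ≠ 0.5774 ✗
  …
  (1.5, 8.5, 195°): r_1=0.5774, r_2=0.5774, r_3=1.0000, r_4=2.8868 — all match ✓
No second candidate reproduces the full scan.

(x, y, θ) = (1.5, 8.5, 195°)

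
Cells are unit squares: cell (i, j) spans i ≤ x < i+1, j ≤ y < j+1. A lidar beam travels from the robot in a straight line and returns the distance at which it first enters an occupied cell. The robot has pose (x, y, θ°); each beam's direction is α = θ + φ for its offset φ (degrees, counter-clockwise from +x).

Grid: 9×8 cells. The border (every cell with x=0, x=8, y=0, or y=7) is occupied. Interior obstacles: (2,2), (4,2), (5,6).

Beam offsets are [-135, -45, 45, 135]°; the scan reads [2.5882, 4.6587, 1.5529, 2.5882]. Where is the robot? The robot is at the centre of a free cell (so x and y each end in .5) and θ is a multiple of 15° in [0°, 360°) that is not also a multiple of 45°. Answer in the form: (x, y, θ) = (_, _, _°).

(x, y, θ) = (3.5, 5.5, 30°)

The pose lattice has 39·16 = 624 candidates. Test each by forward raycasting.
  (3.5, 5.5, 330°): beam 2 = 2.5882 ≠ 4.6587 ✗
  (5.5, 1.5, 150°): beam 2 = 5.6940 ≠ 4.6587 ✗
  (5.5, 3.5, 150°): beam 2 = 3.6235 ≠ 4.6587 ✗
  …
  (3.5, 5.5, 30°): r_1=2.5882, r_2=4.6587, r_3=1.5529, r_4=2.5882 — all match ✓
Unique over the lattice → pose = (3.5, 5.5, 30°).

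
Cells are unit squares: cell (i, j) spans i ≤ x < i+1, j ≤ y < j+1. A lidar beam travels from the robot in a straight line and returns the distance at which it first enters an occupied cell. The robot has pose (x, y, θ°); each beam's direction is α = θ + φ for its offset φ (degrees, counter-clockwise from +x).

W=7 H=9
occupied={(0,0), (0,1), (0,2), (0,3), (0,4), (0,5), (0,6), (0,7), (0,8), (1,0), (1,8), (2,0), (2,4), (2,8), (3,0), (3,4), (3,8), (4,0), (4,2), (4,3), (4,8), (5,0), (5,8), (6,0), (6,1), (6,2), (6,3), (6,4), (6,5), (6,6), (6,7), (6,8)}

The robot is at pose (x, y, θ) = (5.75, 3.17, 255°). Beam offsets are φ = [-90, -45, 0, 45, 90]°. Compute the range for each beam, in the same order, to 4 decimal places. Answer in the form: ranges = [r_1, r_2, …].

beam 1: φ=-90°, α=165°
  cosα=-0.9659 sinα=0.2588 | (5,3) | tMaxX 0.7765 tMaxY 3.2069 | tΔX 1.0353 tΔY 3.8637
    t=0.7765 [x] (4,3) — stop
  → r_1 = 0.7765
beam 2: φ=-45°, α=210°
  cosα=-0.8660 sinα=-0.5000 | (5,3) | tMaxX 0.8660 tMaxY 0.3400 | tΔX 1.1547 tΔY 2.0000
    t=0.3400 [y] (5,2)
    t=0.8660 [x] (4,2) — stop
  → r_2 = 0.8660
beam 3: φ=0°, α=255°
  cosα=-0.2588 sinα=-0.9659 | (5,3) | tMaxX 2.8978 tMaxY 0.1760 | tΔX 3.8637 tΔY 1.0353
    t=0.1760 [y] (5,2)
    t=1.2113 [y] (5,1)
    t=2.2465 [y] (5,0) — stop
  → r_3 = 2.2465
beam 4: φ=45°, α=300°
  cosα=0.5000 sinα=-0.8660 | (5,3) | tMaxX 0.5000 tMaxY 0.1963 | tΔX 2.0000 tΔY 1.1547
    t=0.1963 [y] (5,2)
    t=0.5000 [x] (6,2) — stop
  → r_4 = 0.5000
beam 5: φ=90°, α=345°
  cosα=0.9659 sinα=-0.2588 | (5,3) | tMaxX 0.2588 tMaxY 0.6568 | tΔX 1.0353 tΔY 3.8637
    t=0.2588 [x] (6,3) — stop
  → r_5 = 0.2588

ranges = [0.7765, 0.8660, 2.2465, 0.5000, 0.2588]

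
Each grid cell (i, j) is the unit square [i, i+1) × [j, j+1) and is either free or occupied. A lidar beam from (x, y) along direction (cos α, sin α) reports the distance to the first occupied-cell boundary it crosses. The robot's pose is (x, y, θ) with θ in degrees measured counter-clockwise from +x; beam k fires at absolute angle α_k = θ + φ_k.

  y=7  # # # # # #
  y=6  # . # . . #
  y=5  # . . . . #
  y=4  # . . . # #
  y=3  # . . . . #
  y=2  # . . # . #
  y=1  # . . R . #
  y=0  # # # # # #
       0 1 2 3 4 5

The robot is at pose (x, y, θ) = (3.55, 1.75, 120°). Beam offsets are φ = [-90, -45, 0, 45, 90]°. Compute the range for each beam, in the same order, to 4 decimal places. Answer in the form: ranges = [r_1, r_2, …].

beam 1: φ=-90°, α=30°
  direction (0.8660, 0.5000); cell (3,1); t to first gridline: x 0.5196, y 0.5000 (then +1.1547 / +2.0000)
    (3,2) via y @ 0.5000  # hit
  → r_1 = 0.5000
beam 2: φ=-45°, α=75°
  direction (0.2588, 0.9659); cell (3,1); t to first gridline: x 1.7387, y 0.2588 (then +3.8637 / +1.0353)
    (3,2) via y @ 0.2588  # hit
  → r_2 = 0.2588
beam 3: φ=0°, α=120°
  direction (-0.5000, 0.8660); cell (3,1); t to first gridline: x 1.1000, y 0.2887 (then +2.0000 / +1.1547)
    (3,2) via y @ 0.2887  # hit
  → r_3 = 0.2887
beam 4: φ=45°, α=165°
  direction (-0.9659, 0.2588); cell (3,1); t to first gridline: x 0.5694, y 0.9659 (then +1.0353 / +3.8637)
    (2,1) via x @ 0.5694
    (2,2) via y @ 0.9659
    (1,2) via x @ 1.6047
    (0,2) via x @ 2.6400  # hit
  → r_4 = 2.6400
beam 5: φ=90°, α=210°
  direction (-0.8660, -0.5000); cell (3,1); t to first gridline: x 0.6351, y 1.5000 (then +1.1547 / +2.0000)
    (2,1) via x @ 0.6351
    (2,0) via y @ 1.5000  # hit
  → r_5 = 1.5000

ranges = [0.5000, 0.2588, 0.2887, 2.6400, 1.5000]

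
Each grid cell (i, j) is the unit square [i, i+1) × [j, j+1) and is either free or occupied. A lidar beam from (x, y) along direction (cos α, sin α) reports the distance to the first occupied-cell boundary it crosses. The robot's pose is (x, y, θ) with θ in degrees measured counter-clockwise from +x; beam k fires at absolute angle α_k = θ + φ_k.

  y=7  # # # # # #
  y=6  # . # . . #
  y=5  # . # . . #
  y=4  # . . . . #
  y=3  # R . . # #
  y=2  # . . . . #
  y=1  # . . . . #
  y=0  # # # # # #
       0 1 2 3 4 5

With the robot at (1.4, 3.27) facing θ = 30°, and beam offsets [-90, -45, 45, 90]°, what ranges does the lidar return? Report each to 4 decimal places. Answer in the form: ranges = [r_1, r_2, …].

beam 1: φ=-90°, α=300°
  cosα=0.5000 sinα=-0.8660 | (1,3) | tMaxX 1.2000 tMaxY 0.3118 | tΔX 2.0000 tΔY 1.1547
    t=0.3118 [y] (1,2)
    t=1.2000 [x] (2,2)
    t=1.4665 [y] (2,1)
    t=2.6212 [y] (2,0) — stop
  → r_1 = 2.6212
beam 2: φ=-45°, α=345°
  cosα=0.9659 sinα=-0.2588 | (1,3) | tMaxX 0.6212 tMaxY 1.0432 | tΔX 1.0353 tΔY 3.8637
    t=0.6212 [x] (2,3)
    t=1.0432 [y] (2,2)
    t=1.6564 [x] (3,2)
    t=2.6917 [x] (4,2)
    t=3.7270 [x] (5,2) — stop
  → r_2 = 3.7270
beam 3: φ=45°, α=75°
  cosα=0.2588 sinα=0.9659 | (1,3) | tMaxX 2.3182 tMaxY 0.7558 | tΔX 3.8637 tΔY 1.0353
    t=0.7558 [y] (1,4)
    t=1.7910 [y] (1,5)
    t=2.3182 [x] (2,5) — stop
  → r_3 = 2.3182
beam 4: φ=90°, α=120°
  cosα=-0.5000 sinα=0.8660 | (1,3) | tMaxX 0.8000 tMaxY 0.8429 | tΔX 2.0000 tΔY 1.1547
    t=0.8000 [x] (0,3) — stop
  → r_4 = 0.8000

ranges = [2.6212, 3.7270, 2.3182, 0.8000]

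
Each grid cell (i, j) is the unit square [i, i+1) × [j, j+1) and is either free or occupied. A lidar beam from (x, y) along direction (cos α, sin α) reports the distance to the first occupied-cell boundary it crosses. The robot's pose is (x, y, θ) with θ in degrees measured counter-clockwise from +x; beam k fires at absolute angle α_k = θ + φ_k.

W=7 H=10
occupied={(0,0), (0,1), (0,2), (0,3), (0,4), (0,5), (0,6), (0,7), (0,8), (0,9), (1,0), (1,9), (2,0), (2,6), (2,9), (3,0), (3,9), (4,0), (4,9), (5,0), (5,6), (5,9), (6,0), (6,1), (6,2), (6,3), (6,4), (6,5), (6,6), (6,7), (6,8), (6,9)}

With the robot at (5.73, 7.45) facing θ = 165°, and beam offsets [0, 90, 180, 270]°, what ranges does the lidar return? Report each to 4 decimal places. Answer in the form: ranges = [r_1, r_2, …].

beam 1: φ=0°, α=165°
  dir = (cos 165°, sin 165°) = (-0.9659, 0.2588); from cell (5,7)
  next x-line at t=0.7558, next y-line at t=2.1250; Δt_x=1.0353, Δt_y=3.8637
    x: enter (4,7) at t=0.7558
    x: enter (3,7) at t=1.7910
    y: enter (3,8) at t=2.1250
    x: enter (2,8) at t=2.8263
    x: enter (1,8) at t=3.8616
    x: enter (0,8) at t=4.8969 ← occupied
  → r_1 = 4.8969
beam 2: φ=90°, α=255°
  dir = (cos 255°, sin 255°) = (-0.2588, -0.9659); from cell (5,7)
  next x-line at t=2.8205, next y-line at t=0.4659; Δt_x=3.8637, Δt_y=1.0353
    y: enter (5,6) at t=0.4659 ← occupied
  → r_2 = 0.4659
beam 3: φ=180°, α=345°
  dir = (cos 345°, sin 345°) = (0.9659, -0.2588); from cell (5,7)
  next x-line at t=0.2795, next y-line at t=1.7387; Δt_x=1.0353, Δt_y=3.8637
    x: enter (6,7) at t=0.2795 ← occupied
  → r_3 = 0.2795
beam 4: φ=270°, α=75°
  dir = (cos 75°, sin 75°) = (0.2588, 0.9659); from cell (5,7)
  next x-line at t=1.0432, next y-line at t=0.5694; Δt_x=3.8637, Δt_y=1.0353
    y: enter (5,8) at t=0.5694
    x: enter (6,8) at t=1.0432 ← occupied
  → r_4 = 1.0432

ranges = [4.8969, 0.4659, 0.2795, 1.0432]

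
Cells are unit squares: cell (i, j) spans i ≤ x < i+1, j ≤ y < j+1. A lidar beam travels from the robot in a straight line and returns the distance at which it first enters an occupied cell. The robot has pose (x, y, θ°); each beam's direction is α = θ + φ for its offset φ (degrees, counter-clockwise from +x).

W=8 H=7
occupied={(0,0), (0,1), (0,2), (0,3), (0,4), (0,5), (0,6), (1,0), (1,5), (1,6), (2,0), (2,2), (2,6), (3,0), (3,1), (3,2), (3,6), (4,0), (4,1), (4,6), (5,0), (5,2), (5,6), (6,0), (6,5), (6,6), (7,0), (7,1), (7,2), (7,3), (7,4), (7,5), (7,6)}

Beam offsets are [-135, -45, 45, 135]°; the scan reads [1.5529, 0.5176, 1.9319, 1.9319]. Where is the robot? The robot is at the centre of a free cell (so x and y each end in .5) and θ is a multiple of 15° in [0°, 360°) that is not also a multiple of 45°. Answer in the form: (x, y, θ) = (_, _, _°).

The pose lattice has 23·16 = 368 candidates. Test each by forward raycasting.
  (6.5, 3.5, 210°): beam 2 = 5.6940 ≠ 0.5176 ✗
  (5.5, 4.5, 255°): beam 1 = 1.7321 ≠ 1.5529 ✗
  (2.5, 3.5, 60°): beam 1 = 0.5176 ≠ 1.5529 ✗
  (4.5, 4.5, 345°): beam 1 = 4.0415 ≠ 1.5529 ✗
  …
  (1.5, 3.5, 210°): r_1=1.5529, r_2=0.5176, r_3=1.9319, r_4=1.9319 — all match ✓
Only this pose fits every beam.

(x, y, θ) = (1.5, 3.5, 210°)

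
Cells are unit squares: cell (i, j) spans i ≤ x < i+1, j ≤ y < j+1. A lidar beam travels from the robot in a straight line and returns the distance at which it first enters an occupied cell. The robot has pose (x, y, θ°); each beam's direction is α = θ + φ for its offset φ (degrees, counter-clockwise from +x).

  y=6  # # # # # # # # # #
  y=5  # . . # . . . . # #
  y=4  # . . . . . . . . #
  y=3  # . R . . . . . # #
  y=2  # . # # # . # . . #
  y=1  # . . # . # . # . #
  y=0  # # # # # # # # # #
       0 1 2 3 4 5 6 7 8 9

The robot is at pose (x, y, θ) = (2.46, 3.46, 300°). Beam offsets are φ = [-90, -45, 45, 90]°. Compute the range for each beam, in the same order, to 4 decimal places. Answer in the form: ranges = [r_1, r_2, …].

beam 1: φ=-90°, α=210°
  d=(-0.8660,-0.5000)  start (2,3)  tX=0.5312 tY=0.9200  stride 1/|dx|=1.1547 1/|dy|=2.0000
    cross x-line → (1,3), t=0.5312
    cross y-line → (1,2), t=0.9200
    cross x-line → (0,2), t=1.6859 (wall)
  → r_1 = 1.6859
beam 2: φ=-45°, α=255°
  d=(-0.2588,-0.9659)  start (2,3)  tX=1.7773 tY=0.4762  stride 1/|dx|=3.8637 1/|dy|=1.0353
    cross y-line → (2,2), t=0.4762 (wall)
  → r_2 = 0.4762
beam 3: φ=45°, α=345°
  d=(0.9659,-0.2588)  start (2,3)  tX=0.5590 tY=1.7773  stride 1/|dx|=1.0353 1/|dy|=3.8637
    cross x-line → (3,3), t=0.5590
    cross x-line → (4,3), t=1.5943
    cross y-line → (4,2), t=1.7773 (wall)
  → r_3 = 1.7773
beam 4: φ=90°, α=30°
  d=(0.8660,0.5000)  start (2,3)  tX=0.6235 tY=1.0800  stride 1/|dx|=1.1547 1/|dy|=2.0000
    cross x-line → (3,3), t=0.6235
    cross y-line → (3,4), t=1.0800
    cross x-line → (4,4), t=1.7782
    cross x-line → (5,4), t=2.9329
    cross y-line → (5,5), t=3.0800
    cross x-line → (6,5), t=4.0876
    cross y-line → (6,6), t=5.0800 (wall)
  → r_4 = 5.0800

ranges = [1.6859, 0.4762, 1.7773, 5.0800]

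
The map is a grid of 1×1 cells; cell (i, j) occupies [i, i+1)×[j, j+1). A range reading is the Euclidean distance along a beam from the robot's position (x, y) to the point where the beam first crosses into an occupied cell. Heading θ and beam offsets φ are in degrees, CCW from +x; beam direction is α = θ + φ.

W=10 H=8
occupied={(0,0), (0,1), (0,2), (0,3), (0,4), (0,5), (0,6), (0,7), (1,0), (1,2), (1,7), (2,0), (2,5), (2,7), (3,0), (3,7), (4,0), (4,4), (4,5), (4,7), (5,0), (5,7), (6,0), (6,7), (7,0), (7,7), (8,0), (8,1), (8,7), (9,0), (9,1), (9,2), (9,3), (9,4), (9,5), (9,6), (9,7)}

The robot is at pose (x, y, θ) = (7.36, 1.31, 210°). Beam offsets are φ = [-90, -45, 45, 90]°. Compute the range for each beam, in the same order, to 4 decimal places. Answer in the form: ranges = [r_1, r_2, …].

ranges = [4.7200, 5.5491, 0.3209, 0.3580]

beam 1: φ=-90°, α=120°
  d=(-0.5000,0.8660)  start (7,1)  tX=0.7200 tY=0.7967  stride 1/|dx|=2.0000 1/|dy|=1.1547
    cross x-line → (6,1), t=0.7200
    cross y-line → (6,2), t=0.7967
    cross y-line → (6,3), t=1.9514
    cross x-line → (5,3), t=2.7200
    cross y-line → (5,4), t=3.1061
    cross y-line → (5,5), t=4.2608
    cross x-line → (4,5), t=4.7200 (wall)
  → r_1 = 4.7200
beam 2: φ=-45°, α=165°
  d=(-0.9659,0.2588)  start (7,1)  tX=0.3727 tY=2.6660  stride 1/|dx|=1.0353 1/|dy|=3.8637
    cross x-line → (6,1), t=0.3727
    cross x-line → (5,1), t=1.4080
    cross x-line → (4,1), t=2.4433
    cross y-line → (4,2), t=2.6660
    cross x-line → (3,2), t=3.4785
    cross x-line → (2,2), t=4.5138
    cross x-line → (1,2), t=5.5491 (wall)
  → r_2 = 5.5491
beam 3: φ=45°, α=255°
  d=(-0.2588,-0.9659)  start (7,1)  tX=1.3909 tY=0.3209  stride 1/|dx|=3.8637 1/|dy|=1.0353
    cross y-line → (7,0), t=0.3209 (wall)
  → r_3 = 0.3209
beam 4: φ=90°, α=300°
  d=(0.5000,-0.8660)  start (7,1)  tX=1.2800 tY=0.3580  stride 1/|dx|=2.0000 1/|dy|=1.1547
    cross y-line → (7,0), t=0.3580 (wall)
  → r_4 = 0.3580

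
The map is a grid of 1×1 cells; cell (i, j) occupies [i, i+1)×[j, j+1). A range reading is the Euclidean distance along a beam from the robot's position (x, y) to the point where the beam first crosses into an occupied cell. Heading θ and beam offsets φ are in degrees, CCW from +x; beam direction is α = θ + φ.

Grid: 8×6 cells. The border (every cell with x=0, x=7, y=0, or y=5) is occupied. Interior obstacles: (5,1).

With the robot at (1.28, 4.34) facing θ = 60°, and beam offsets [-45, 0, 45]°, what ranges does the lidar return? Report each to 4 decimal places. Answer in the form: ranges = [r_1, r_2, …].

beam 1: φ=-45°, α=15°
  d=(0.9659,0.2588)  start (1,4)  tX=0.7454 tY=2.5500  stride 1/|dx|=1.0353 1/|dy|=3.8637
    cross x-line → (2,4), t=0.7454
    cross x-line → (3,4), t=1.7807
    cross y-line → (3,5), t=2.5500 (wall)
  → r_1 = 2.5500
beam 2: φ=0°, α=60°
  d=(0.5000,0.8660)  start (1,4)  tX=1.4400 tY=0.7621  stride 1/|dx|=2.0000 1/|dy|=1.1547
    cross y-line → (1,5), t=0.7621 (wall)
  → r_2 = 0.7621
beam 3: φ=45°, α=105°
  d=(-0.2588,0.9659)  start (1,4)  tX=1.0818 tY=0.6833  stride 1/|dx|=3.8637 1/|dy|=1.0353
    cross y-line → (1,5), t=0.6833 (wall)
  → r_3 = 0.6833

ranges = [2.5500, 0.7621, 0.6833]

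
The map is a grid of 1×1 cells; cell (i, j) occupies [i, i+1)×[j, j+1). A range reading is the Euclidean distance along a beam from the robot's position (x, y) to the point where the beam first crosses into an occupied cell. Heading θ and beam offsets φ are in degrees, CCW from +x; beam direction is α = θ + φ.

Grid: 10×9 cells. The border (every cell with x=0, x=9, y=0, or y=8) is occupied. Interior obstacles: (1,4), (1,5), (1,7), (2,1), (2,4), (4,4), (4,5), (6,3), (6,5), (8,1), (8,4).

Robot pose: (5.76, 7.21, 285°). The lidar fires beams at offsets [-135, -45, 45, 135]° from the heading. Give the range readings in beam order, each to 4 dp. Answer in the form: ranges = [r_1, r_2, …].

ranges = [1.5800, 1.5200, 3.7412, 0.9122]

beam 1: φ=-135°, α=150°
  cosα=-0.8660 sinα=0.5000 | (5,7) | tMaxX 0.8776 tMaxY 1.5800 | tΔX 1.1547 tΔY 2.0000
    t=0.8776 [x] (4,7)
    t=1.5800 [y] (4,8) — stop
  → r_1 = 1.5800
beam 2: φ=-45°, α=240°
  cosα=-0.5000 sinα=-0.8660 | (5,7) | tMaxX 1.5200 tMaxY 0.2425 | tΔX 2.0000 tΔY 1.1547
    t=0.2425 [y] (5,6)
    t=1.3972 [y] (5,5)
    t=1.5200 [x] (4,5) — stop
  → r_2 = 1.5200
beam 3: φ=45°, α=330°
  cosα=0.8660 sinα=-0.5000 | (5,7) | tMaxX 0.2771 tMaxY 0.4200 | tΔX 1.1547 tΔY 2.0000
    t=0.2771 [x] (6,7)
    t=0.4200 [y] (6,6)
    t=1.4318 [x] (7,6)
    t=2.4200 [y] (7,5)
    t=2.5865 [x] (8,5)
    t=3.7412 [x] (9,5) — stop
  → r_3 = 3.7412
beam 4: φ=135°, α=60°
  cosα=0.5000 sinα=0.8660 | (5,7) | tMaxX 0.4800 tMaxY 0.9122 | tΔX 2.0000 tΔY 1.1547
    t=0.4800 [x] (6,7)
    t=0.9122 [y] (6,8) — stop
  → r_4 = 0.9122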